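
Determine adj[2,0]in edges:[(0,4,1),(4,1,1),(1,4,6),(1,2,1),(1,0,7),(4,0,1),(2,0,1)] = 1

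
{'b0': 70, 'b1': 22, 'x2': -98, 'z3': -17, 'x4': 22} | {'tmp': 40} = {'b0': 70, 'b1': 22, 'x2': -98, 'z3': -17, 'x4': 22, 'tmp': 40}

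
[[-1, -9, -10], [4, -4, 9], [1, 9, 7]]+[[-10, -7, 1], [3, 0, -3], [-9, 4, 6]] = [[-11, -16, -9], [7, -4, 6], [-8, 13, 13]]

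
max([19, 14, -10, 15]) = 19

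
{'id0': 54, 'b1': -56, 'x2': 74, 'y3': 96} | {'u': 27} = {'id0': 54, 'b1': -56, 'x2': 74, 'y3': 96, 'u': 27}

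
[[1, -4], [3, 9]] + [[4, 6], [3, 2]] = [[5, 2], [6, 11]]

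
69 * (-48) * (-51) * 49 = 8276688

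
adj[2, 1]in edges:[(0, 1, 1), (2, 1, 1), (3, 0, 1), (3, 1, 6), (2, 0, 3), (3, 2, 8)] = 1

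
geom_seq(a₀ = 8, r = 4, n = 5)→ [8, 32, 128, 512, 2048]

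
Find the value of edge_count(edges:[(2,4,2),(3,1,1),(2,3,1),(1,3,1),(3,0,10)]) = 5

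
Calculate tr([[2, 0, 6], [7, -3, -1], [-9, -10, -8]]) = -9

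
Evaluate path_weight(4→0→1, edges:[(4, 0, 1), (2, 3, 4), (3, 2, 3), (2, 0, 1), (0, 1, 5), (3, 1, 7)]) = w(4→0)=1 + w(0→1)=5
= 6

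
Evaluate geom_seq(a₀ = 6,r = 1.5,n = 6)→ [6.0, 9.0, 13.5, 20.25, 30.375, 45.5625]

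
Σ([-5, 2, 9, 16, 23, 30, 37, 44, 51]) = 207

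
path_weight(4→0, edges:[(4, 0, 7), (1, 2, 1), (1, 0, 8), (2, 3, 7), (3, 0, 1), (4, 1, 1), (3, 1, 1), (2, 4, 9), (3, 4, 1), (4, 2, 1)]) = w(4→0)=7
= 7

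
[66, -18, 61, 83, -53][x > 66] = [83]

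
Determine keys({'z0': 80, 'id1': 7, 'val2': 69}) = ['z0', 'id1', 'val2']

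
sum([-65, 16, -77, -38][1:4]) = slice → [16, -77, -38]
16 + (-77) + (-38)
= -99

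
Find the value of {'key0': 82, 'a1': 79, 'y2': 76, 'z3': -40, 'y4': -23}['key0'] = 82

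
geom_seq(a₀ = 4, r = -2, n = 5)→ [4, -8, 16, -32, 64]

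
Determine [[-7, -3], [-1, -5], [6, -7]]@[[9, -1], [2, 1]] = C[0][0] = (-7)*(9) + (-3)*(2) = -69
C[0][1] = (-7)*(-1) + (-3)*(1) = 4
C[1][0] = (-1)*(9) + (-5)*(2) = -19
C[1][1] = (-1)*(-1) + (-5)*(1) = -4
C[2][0] = (6)*(9) + (-7)*(2) = 40
C[2][1] = (6)*(-1) + (-7)*(1) = -13
= [[-69, 4], [-19, -4], [40, -13]]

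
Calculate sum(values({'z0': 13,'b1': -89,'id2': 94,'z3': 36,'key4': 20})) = 74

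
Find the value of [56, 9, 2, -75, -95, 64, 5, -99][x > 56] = [64]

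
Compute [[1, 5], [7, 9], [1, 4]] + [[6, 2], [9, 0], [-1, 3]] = [[7, 7], [16, 9], [0, 7]]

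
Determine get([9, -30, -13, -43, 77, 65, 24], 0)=9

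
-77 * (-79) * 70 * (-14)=-5961340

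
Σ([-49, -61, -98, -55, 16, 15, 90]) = (-49) + (-61) + (-98) + (-55) + 16 + 15 + 90
= -142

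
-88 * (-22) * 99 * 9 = 1724976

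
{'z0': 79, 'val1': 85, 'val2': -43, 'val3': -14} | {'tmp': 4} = {'z0': 79, 'val1': 85, 'val2': -43, 'val3': -14, 'tmp': 4}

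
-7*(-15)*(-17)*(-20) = 35700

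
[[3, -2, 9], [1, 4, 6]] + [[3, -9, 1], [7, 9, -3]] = [[6, -11, 10], [8, 13, 3]]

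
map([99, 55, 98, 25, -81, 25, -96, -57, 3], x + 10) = 99+10=109, 55+10=65, 98+10=108, 25+10=35, -81+10=-71, 25+10=35, -96+10=-86, -57+10=-47, 3+10=13
= [109, 65, 108, 35, -71, 35, -86, -47, 13]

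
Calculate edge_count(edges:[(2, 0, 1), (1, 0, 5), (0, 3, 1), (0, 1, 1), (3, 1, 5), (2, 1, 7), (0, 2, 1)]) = 7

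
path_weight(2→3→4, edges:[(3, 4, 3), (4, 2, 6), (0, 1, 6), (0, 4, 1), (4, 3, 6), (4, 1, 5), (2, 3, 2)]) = 5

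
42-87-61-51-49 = -206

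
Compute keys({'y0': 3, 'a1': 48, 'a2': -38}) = ['y0', 'a1', 'a2']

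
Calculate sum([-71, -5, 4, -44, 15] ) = (-71) + (-5) + 4 + (-44) + 15
= -101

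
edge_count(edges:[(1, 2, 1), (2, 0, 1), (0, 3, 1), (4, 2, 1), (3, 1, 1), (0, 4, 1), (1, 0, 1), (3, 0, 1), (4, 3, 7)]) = 9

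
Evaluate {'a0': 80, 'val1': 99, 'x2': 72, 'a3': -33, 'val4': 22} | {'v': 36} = {'a0': 80, 'val1': 99, 'x2': 72, 'a3': -33, 'val4': 22, 'v': 36}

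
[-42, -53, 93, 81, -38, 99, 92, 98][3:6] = [81, -38, 99]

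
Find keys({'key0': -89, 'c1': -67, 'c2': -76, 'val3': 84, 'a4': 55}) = ['key0', 'c1', 'c2', 'val3', 'a4']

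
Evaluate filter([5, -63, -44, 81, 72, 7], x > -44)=[5, 81, 72, 7]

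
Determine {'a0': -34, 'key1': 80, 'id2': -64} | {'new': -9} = {'a0': -34, 'key1': 80, 'id2': -64, 'new': -9}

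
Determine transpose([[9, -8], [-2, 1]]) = [[9, -2], [-8, 1]]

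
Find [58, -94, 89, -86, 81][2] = 89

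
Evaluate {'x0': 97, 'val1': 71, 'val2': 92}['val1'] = 71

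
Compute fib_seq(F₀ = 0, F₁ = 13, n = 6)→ [0, 13, 13, 26, 39, 65]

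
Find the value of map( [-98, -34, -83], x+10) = -98+10=-88, -34+10=-24, -83+10=-73
= [-88, -24, -73]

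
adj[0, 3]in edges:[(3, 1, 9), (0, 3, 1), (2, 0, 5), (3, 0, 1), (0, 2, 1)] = 1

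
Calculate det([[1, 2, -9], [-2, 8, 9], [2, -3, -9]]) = 45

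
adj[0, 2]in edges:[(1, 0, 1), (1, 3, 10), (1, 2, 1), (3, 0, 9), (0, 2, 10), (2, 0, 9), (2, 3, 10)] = 10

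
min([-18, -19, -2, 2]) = -19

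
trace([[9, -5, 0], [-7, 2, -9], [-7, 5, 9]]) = 20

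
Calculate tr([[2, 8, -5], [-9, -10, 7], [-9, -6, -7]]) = -15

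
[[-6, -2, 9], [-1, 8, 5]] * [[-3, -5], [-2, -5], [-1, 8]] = [[13, 112], [-18, 5]]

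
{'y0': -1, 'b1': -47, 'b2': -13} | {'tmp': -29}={'y0': -1, 'b1': -47, 'b2': -13, 'tmp': -29}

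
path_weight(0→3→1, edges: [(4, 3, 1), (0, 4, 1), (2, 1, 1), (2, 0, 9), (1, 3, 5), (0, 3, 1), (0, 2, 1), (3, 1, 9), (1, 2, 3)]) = 10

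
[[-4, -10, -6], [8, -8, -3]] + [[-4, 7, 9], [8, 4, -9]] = [[-8, -3, 3], [16, -4, -12]]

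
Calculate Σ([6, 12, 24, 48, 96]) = 6 + 12 + 24 + 48 + 96
= 186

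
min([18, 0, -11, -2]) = -11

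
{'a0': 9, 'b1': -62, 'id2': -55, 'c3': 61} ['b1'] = -62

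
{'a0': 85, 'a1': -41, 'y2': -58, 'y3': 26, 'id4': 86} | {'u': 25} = {'a0': 85, 'a1': -41, 'y2': -58, 'y3': 26, 'id4': 86, 'u': 25}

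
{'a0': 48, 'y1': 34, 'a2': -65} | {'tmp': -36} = {'a0': 48, 'y1': 34, 'a2': -65, 'tmp': -36}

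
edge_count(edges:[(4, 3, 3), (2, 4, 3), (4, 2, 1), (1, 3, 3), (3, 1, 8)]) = 5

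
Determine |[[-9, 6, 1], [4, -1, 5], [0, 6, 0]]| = (1)*(-9)*det([[-1, 5], [6, 0]]) + (-1)*(6)*det([[4, 5], [0, 0]]) + (1)*(1)*det([[4, -1], [0, 6]])
= 270 + 0 + 24
= 294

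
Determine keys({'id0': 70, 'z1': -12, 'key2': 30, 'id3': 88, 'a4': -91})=['id0', 'z1', 'key2', 'id3', 'a4']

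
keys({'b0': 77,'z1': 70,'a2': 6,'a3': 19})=['b0', 'z1', 'a2', 'a3']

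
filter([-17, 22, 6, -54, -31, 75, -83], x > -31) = [-17, 22, 6, 75]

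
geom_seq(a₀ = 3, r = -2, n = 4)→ a_0 = 3*(-2)^0 = 3
a_1 = 3*(-2)^1 = -6
a_2 = 3*(-2)^2 = 12
...
= [3, -6, 12, -24]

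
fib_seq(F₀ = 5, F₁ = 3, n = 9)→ F_2 = F_1 + F_0 = 8
F_3 = F_2 + F_1 = 11
F_4 = F_3 + F_2 = 19
...
= [5, 3, 8, 11, 19, 30, 49, 79, 128]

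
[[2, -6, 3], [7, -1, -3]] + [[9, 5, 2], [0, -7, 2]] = [[11, -1, 5], [7, -8, -1]]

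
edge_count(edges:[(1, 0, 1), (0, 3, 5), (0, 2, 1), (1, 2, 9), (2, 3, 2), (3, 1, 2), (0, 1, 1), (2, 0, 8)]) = 8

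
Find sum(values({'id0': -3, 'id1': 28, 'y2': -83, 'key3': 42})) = -16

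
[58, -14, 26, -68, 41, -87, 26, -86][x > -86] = keep x where x > -86: 58✓, -14✓, 26✓, -68✓, 41✓, -87✗, 26✓, -86✗
= [58, -14, 26, -68, 41, 26]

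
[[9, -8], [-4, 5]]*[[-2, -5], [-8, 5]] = C[0][0] = (9)*(-2) + (-8)*(-8) = 46
C[0][1] = (9)*(-5) + (-8)*(5) = -85
C[1][0] = (-4)*(-2) + (5)*(-8) = -32
C[1][1] = (-4)*(-5) + (5)*(5) = 45
= [[46, -85], [-32, 45]]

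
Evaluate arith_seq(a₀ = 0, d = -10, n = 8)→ [0, -10, -20, -30, -40, -50, -60, -70]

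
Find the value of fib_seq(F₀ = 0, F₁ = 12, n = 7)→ F_2 = F_1 + F_0 = 12
F_3 = F_2 + F_1 = 24
F_4 = F_3 + F_2 = 36
...
= [0, 12, 12, 24, 36, 60, 96]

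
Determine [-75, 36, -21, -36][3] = -36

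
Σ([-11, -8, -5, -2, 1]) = (-11) + (-8) + (-5) + (-2) + 1
= -25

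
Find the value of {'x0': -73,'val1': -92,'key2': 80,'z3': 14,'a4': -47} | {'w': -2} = {'x0': -73, 'val1': -92, 'key2': 80, 'z3': 14, 'a4': -47, 'w': -2}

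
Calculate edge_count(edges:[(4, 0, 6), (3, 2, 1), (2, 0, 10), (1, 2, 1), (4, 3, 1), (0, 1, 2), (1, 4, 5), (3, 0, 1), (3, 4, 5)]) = 9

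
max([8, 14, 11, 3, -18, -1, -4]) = 14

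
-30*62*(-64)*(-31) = -3690240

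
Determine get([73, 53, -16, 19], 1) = 53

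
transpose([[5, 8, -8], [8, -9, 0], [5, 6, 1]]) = [[5, 8, 5], [8, -9, 6], [-8, 0, 1]]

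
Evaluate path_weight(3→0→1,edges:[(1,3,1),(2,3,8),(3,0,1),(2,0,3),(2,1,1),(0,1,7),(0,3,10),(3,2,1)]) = w(3→0)=1 + w(0→1)=7
= 8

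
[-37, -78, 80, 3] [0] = -37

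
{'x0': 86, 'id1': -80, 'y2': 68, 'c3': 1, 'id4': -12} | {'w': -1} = {'x0': 86, 'id1': -80, 'y2': 68, 'c3': 1, 'id4': -12, 'w': -1}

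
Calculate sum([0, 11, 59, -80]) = 0 + 11 + 59 + (-80)
= -10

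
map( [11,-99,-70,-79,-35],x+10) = 11+10=21, -99+10=-89, -70+10=-60, -79+10=-69, -35+10=-25
= [21, -89, -60, -69, -25]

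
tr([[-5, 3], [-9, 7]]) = 2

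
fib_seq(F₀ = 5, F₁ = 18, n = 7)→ [5, 18, 23, 41, 64, 105, 169]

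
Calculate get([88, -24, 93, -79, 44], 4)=44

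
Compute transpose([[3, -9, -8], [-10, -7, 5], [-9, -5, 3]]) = [[3, -10, -9], [-9, -7, -5], [-8, 5, 3]]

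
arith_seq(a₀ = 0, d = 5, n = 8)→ a_0 = 0 + 0*5 = 0
a_1 = 0 + 1*5 = 5
a_2 = 0 + 2*5 = 10
...
= [0, 5, 10, 15, 20, 25, 30, 35]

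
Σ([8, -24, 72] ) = 8 + -24 + 72
= 56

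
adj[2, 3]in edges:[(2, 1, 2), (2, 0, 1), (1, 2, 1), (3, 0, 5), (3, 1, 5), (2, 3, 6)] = 6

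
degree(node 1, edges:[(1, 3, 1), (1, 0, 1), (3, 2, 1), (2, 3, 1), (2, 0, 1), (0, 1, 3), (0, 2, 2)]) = incident: (1,3), (1,0), (0,1)
= 3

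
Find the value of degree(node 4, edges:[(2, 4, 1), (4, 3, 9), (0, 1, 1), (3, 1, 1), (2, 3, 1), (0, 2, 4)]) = 2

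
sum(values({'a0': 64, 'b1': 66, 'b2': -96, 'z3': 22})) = 64 + 66 + (-96) + 22
= 56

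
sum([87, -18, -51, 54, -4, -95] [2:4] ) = slice → [-51, 54]
(-51) + 54
= 3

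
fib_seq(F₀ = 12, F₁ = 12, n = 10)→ F_2 = F_1 + F_0 = 24
F_3 = F_2 + F_1 = 36
F_4 = F_3 + F_2 = 60
...
= [12, 12, 24, 36, 60, 96, 156, 252, 408, 660]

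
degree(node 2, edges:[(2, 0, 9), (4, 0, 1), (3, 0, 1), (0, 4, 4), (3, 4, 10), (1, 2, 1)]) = 2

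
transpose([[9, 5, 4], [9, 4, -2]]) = [[9, 9], [5, 4], [4, -2]]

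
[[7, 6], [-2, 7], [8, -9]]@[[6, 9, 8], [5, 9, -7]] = [[72, 117, 14], [23, 45, -65], [3, -9, 127]]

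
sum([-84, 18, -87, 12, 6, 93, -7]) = (-84) + 18 + (-87) + 12 + 6 + 93 + (-7)
= -49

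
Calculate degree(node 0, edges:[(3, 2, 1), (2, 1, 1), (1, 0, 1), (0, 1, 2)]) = 2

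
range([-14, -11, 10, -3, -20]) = 30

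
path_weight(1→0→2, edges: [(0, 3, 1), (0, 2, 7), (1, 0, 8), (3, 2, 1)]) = w(1→0)=8 + w(0→2)=7
= 15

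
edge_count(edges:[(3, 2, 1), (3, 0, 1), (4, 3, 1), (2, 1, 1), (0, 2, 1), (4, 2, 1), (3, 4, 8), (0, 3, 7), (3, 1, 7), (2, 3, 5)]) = 10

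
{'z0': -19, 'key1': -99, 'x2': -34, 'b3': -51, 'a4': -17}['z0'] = -19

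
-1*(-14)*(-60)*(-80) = 67200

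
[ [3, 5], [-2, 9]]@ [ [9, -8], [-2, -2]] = [[17, -34], [-36, -2]]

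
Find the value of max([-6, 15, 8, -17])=15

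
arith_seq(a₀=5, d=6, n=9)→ a_0 = 5 + 0*6 = 5
a_1 = 5 + 1*6 = 11
a_2 = 5 + 2*6 = 17
...
= [5, 11, 17, 23, 29, 35, 41, 47, 53]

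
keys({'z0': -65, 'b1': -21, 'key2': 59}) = ['z0', 'b1', 'key2']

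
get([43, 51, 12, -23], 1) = 51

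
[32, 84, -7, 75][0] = 32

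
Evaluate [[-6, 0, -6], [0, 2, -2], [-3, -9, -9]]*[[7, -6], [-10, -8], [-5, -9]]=[[-12, 90], [-10, 2], [114, 171]]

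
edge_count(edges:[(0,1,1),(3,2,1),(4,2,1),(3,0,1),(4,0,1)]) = 5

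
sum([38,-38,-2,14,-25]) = -13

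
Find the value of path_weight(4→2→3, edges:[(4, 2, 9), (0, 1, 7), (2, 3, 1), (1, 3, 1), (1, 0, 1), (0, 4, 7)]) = w(4→2)=9 + w(2→3)=1
= 10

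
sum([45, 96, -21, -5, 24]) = 45 + 96 + (-21) + (-5) + 24
= 139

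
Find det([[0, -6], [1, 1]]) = (0)*(1) - (-6)*(1)
= 6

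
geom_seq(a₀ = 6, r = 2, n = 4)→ [6, 12, 24, 48]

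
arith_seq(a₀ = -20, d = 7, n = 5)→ a_0 = -20 + 0*7 = -20
a_1 = -20 + 1*7 = -13
a_2 = -20 + 2*7 = -6
...
= [-20, -13, -6, 1, 8]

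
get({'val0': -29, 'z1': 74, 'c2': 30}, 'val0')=-29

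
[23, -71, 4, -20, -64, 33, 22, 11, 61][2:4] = [4, -20]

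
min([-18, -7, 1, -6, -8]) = -18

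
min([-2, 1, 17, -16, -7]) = -16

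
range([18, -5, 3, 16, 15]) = 23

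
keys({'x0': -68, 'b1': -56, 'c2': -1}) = ['x0', 'b1', 'c2']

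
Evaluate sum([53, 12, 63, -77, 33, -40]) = 44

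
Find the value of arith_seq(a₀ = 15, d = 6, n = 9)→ [15, 21, 27, 33, 39, 45, 51, 57, 63]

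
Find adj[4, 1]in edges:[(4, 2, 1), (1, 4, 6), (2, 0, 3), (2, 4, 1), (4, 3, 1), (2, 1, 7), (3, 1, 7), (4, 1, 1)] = 1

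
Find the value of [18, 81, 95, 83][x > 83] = [95]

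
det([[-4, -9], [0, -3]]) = (-4)*(-3) - (-9)*(0)
= 12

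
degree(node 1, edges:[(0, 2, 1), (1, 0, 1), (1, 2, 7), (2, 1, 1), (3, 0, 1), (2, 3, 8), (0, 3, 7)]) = 3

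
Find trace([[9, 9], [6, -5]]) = 4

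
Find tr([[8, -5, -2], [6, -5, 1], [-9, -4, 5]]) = diagonal: 8 + (-5) + 5
= 8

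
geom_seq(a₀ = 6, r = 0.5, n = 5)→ [6.0, 3.0, 1.5, 0.75, 0.375]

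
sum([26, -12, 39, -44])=26 + (-12) + 39 + (-44)
= 9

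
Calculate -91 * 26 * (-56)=132496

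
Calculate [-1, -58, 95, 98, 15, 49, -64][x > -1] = [95, 98, 15, 49]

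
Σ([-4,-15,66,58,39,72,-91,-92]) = (-4) + (-15) + 66 + 58 + 39 + 72 + (-91) + (-92)
= 33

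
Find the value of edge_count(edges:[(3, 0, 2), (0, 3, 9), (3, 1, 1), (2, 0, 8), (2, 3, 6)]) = 5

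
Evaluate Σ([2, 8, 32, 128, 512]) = 682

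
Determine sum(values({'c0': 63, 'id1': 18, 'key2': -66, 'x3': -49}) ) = 63 + 18 + (-66) + (-49)
= -34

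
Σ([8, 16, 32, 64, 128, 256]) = 8 + 16 + 32 + 64 + 128 + 256
= 504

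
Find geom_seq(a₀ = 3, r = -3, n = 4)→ a_0 = 3*(-3)^0 = 3
a_1 = 3*(-3)^1 = -9
a_2 = 3*(-3)^2 = 27
...
= [3, -9, 27, -81]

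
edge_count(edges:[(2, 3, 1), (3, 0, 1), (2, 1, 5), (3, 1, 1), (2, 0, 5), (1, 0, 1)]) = 6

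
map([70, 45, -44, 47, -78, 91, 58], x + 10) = [80, 55, -34, 57, -68, 101, 68]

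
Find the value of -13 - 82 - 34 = -129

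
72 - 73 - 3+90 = 86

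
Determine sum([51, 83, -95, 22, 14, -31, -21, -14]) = 51 + 83 + (-95) + 22 + 14 + (-31) + (-21) + (-14)
= 9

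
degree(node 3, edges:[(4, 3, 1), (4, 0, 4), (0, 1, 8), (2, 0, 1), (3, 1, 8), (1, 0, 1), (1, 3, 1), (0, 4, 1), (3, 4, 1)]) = 4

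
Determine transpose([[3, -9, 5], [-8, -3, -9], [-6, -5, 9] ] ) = [[3, -8, -6], [-9, -3, -5], [5, -9, 9]]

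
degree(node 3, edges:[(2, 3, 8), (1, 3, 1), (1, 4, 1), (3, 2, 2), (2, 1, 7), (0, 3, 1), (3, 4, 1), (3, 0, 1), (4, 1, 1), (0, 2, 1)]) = incident: (2,3), (1,3), (3,2), (0,3), (3,4), (3,0)
= 6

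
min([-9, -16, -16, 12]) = -16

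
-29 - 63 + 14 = -78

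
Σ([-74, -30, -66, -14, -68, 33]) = (-74) + (-30) + (-66) + (-14) + (-68) + 33
= -219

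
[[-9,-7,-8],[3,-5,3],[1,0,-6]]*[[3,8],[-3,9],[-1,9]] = [[2, -207], [21, 6], [9, -46]]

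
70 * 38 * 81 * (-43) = -9264780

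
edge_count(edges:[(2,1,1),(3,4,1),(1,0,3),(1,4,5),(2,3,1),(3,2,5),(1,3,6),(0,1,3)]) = 8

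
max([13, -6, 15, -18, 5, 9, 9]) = 15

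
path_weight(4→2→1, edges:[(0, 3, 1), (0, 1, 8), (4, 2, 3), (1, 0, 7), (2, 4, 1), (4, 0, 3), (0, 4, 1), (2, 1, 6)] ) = w(4→2)=3 + w(2→1)=6
= 9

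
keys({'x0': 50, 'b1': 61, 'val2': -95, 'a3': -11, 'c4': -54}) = ['x0', 'b1', 'val2', 'a3', 'c4']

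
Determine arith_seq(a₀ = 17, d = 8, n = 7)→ a_0 = 17 + 0*8 = 17
a_1 = 17 + 1*8 = 25
a_2 = 17 + 2*8 = 33
...
= [17, 25, 33, 41, 49, 57, 65]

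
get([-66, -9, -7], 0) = -66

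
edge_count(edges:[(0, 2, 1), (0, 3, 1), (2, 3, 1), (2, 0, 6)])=4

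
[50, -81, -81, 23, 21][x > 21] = keep x where x > 21: 50✓, -81✗, -81✗, 23✓, 21✗
= [50, 23]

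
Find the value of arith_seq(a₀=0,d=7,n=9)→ a_0 = 0 + 0*7 = 0
a_1 = 0 + 1*7 = 7
a_2 = 0 + 2*7 = 14
...
= [0, 7, 14, 21, 28, 35, 42, 49, 56]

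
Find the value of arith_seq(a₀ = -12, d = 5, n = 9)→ [-12, -7, -2, 3, 8, 13, 18, 23, 28]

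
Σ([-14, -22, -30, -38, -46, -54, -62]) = (-14) + (-22) + (-30) + (-38) + (-46) + (-54) + (-62)
= -266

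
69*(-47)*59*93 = -17794341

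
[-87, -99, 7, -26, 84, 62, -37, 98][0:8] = [-87, -99, 7, -26, 84, 62, -37, 98]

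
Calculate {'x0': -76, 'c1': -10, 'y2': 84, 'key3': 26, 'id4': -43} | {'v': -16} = {'x0': -76, 'c1': -10, 'y2': 84, 'key3': 26, 'id4': -43, 'v': -16}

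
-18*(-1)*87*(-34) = -53244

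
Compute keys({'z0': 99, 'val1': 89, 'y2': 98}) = ['z0', 'val1', 'y2']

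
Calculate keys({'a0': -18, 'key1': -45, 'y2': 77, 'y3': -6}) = ['a0', 'key1', 'y2', 'y3']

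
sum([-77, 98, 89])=(-77) + 98 + 89
= 110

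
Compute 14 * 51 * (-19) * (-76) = 1031016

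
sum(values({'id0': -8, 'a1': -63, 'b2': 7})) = -64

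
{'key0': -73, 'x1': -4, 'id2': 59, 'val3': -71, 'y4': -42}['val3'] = -71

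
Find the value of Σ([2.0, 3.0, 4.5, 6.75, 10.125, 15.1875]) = 2.0 + 3.0 + 4.5 + 6.75 + 10.125 + 15.1875
= 41.5625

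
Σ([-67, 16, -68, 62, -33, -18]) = (-67) + 16 + (-68) + 62 + (-33) + (-18)
= -108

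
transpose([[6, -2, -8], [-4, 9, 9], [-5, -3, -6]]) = [[6, -4, -5], [-2, 9, -3], [-8, 9, -6]]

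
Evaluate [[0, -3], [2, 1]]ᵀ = [[0, 2], [-3, 1]]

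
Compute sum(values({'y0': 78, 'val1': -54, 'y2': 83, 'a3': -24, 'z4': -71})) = 78 + (-54) + 83 + (-24) + (-71)
= 12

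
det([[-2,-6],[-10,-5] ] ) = -50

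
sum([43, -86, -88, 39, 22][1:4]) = slice → [-86, -88, 39]
(-86) + (-88) + 39
= -135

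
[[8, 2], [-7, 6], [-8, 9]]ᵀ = [[8, -7, -8], [2, 6, 9]]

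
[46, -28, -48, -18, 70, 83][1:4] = [-28, -48, -18]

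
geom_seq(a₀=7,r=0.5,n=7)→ [7.0, 3.5, 1.75, 0.875, 0.4375, 0.21875, 0.109375]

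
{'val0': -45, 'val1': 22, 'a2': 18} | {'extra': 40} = {'val0': -45, 'val1': 22, 'a2': 18, 'extra': 40}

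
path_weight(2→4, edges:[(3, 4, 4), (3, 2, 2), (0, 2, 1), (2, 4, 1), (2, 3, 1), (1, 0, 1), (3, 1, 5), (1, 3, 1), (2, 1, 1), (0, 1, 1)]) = w(2→4)=1
= 1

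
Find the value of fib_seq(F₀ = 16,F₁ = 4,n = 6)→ F_2 = F_1 + F_0 = 20
F_3 = F_2 + F_1 = 24
F_4 = F_3 + F_2 = 44
...
= [16, 4, 20, 24, 44, 68]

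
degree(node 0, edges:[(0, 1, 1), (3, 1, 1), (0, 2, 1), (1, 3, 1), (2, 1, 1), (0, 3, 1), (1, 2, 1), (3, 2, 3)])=3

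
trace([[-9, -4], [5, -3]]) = -12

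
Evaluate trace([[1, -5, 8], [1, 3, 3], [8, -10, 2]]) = diagonal: 1 + 3 + 2
= 6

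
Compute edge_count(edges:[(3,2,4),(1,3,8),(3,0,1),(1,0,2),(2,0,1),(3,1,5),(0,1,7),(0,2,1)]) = 8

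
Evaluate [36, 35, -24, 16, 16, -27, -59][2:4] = [-24, 16]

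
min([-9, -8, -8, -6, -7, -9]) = -9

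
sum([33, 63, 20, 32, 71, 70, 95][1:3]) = slice → [63, 20]
63 + 20
= 83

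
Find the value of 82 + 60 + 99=241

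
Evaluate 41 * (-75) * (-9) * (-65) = -1798875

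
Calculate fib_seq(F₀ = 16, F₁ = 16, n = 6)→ F_2 = F_1 + F_0 = 32
F_3 = F_2 + F_1 = 48
F_4 = F_3 + F_2 = 80
...
= [16, 16, 32, 48, 80, 128]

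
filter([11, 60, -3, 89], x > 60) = keep x where x > 60: 11✗, 60✗, -3✗, 89✓
= [89]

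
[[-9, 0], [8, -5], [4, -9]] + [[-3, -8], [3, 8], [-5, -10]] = [[-12, -8], [11, 3], [-1, -19]]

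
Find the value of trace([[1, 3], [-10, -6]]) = diagonal: 1 + (-6)
= -5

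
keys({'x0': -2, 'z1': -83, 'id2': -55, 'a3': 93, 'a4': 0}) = ['x0', 'z1', 'id2', 'a3', 'a4']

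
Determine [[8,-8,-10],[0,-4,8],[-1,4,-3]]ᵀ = [[8, 0, -1], [-8, -4, 4], [-10, 8, -3]]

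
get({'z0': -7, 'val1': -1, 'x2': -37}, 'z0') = -7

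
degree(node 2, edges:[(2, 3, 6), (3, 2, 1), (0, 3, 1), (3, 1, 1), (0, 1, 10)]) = incident: (2,3), (3,2)
= 2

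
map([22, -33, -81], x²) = (22)²=484, (-33)²=1089, (-81)²=6561
= [484, 1089, 6561]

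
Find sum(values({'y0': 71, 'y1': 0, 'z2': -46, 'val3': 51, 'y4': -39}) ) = 37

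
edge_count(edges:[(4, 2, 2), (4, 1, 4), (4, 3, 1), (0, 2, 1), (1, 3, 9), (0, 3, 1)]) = 6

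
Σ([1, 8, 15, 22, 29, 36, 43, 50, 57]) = 261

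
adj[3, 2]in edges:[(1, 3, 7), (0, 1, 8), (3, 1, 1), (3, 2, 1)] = 1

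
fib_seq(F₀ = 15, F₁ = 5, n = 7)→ F_2 = F_1 + F_0 = 20
F_3 = F_2 + F_1 = 25
F_4 = F_3 + F_2 = 45
...
= [15, 5, 20, 25, 45, 70, 115]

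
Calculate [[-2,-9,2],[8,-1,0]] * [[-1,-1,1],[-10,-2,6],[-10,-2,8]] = C[0][0] = (-2)*(-1) + (-9)*(-10) + (2)*(-10) = 72
C[0][1] = (-2)*(-1) + (-9)*(-2) + (2)*(-2) = 16
C[0][2] = (-2)*(1) + (-9)*(6) + (2)*(8) = -40
C[1][0] = (8)*(-1) + (-1)*(-10) + (0)*(-10) = 2
C[1][1] = (8)*(-1) + (-1)*(-2) + (0)*(-2) = -6
C[1][2] = (8)*(1) + (-1)*(6) + (0)*(8) = 2
= [[72, 16, -40], [2, -6, 2]]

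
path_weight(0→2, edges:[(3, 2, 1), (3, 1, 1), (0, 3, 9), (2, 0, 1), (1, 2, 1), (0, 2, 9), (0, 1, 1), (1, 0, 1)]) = w(0→2)=9
= 9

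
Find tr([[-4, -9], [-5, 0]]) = diagonal: (-4) + 0
= -4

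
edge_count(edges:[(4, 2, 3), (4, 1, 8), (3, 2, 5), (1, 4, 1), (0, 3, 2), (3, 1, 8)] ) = 6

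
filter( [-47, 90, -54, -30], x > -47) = keep x where x > -47: -47✗, 90✓, -54✗, -30✓
= [90, -30]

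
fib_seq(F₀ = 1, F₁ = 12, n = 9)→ F_2 = F_1 + F_0 = 13
F_3 = F_2 + F_1 = 25
F_4 = F_3 + F_2 = 38
...
= [1, 12, 13, 25, 38, 63, 101, 164, 265]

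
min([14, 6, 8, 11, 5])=5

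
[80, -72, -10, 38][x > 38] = [80]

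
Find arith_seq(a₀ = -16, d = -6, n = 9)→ a_0 = -16 + 0*-6 = -16
a_1 = -16 + 1*-6 = -22
a_2 = -16 + 2*-6 = -28
...
= [-16, -22, -28, -34, -40, -46, -52, -58, -64]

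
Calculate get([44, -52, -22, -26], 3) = -26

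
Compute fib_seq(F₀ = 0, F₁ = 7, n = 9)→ F_2 = F_1 + F_0 = 7
F_3 = F_2 + F_1 = 14
F_4 = F_3 + F_2 = 21
...
= [0, 7, 7, 14, 21, 35, 56, 91, 147]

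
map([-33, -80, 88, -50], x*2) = [-66, -160, 176, -100]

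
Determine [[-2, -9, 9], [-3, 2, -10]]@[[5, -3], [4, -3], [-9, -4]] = C[0][0] = (-2)*(5) + (-9)*(4) + (9)*(-9) = -127
C[0][1] = (-2)*(-3) + (-9)*(-3) + (9)*(-4) = -3
C[1][0] = (-3)*(5) + (2)*(4) + (-10)*(-9) = 83
C[1][1] = (-3)*(-3) + (2)*(-3) + (-10)*(-4) = 43
= [[-127, -3], [83, 43]]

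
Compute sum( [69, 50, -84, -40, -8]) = 69 + 50 + (-84) + (-40) + (-8)
= -13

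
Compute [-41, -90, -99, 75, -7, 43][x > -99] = [-41, -90, 75, -7, 43]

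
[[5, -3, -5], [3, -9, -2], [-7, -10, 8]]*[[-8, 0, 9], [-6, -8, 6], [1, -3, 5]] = C[0][0] = (5)*(-8) + (-3)*(-6) + (-5)*(1) = -27
C[0][1] = (5)*(0) + (-3)*(-8) + (-5)*(-3) = 39
C[0][2] = (5)*(9) + (-3)*(6) + (-5)*(5) = 2
C[1][0] = (3)*(-8) + (-9)*(-6) + (-2)*(1) = 28
C[1][1] = (3)*(0) + (-9)*(-8) + (-2)*(-3) = 78
C[1][2] = (3)*(9) + (-9)*(6) + (-2)*(5) = -37
... (3 more cells)
= [[-27, 39, 2], [28, 78, -37], [124, 56, -83]]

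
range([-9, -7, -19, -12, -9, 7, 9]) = 28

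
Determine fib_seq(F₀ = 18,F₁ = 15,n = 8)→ [18, 15, 33, 48, 81, 129, 210, 339]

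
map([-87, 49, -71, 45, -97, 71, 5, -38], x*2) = [-174, 98, -142, 90, -194, 142, 10, -76]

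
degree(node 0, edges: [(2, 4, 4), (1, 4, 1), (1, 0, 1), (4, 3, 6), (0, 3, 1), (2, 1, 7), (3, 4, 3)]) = incident: (1,0), (0,3)
= 2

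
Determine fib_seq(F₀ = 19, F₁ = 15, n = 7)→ [19, 15, 34, 49, 83, 132, 215]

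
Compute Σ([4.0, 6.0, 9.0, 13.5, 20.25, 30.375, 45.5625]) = 4.0 + 6.0 + 9.0 + 13.5 + 20.25 + 30.375 + 45.5625
= 128.6875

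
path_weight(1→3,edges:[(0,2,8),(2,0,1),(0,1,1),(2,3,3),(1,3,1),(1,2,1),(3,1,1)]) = 1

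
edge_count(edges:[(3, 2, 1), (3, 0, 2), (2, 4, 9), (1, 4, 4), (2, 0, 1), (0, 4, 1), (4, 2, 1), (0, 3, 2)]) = 8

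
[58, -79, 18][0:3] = [58, -79, 18]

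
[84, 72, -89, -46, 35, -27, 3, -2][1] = 72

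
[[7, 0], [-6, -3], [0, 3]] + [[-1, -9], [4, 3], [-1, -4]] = [[6, -9], [-2, 0], [-1, -1]]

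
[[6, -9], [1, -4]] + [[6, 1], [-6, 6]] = [[12, -8], [-5, 2]]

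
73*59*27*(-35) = -4070115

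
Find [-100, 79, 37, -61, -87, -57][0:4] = [-100, 79, 37, -61]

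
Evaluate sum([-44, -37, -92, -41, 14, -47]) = -247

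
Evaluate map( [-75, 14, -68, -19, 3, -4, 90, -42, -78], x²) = (-75)²=5625, (14)²=196, (-68)²=4624, (-19)²=361, (3)²=9, (-4)²=16, (90)²=8100, (-42)²=1764, (-78)²=6084
= [5625, 196, 4624, 361, 9, 16, 8100, 1764, 6084]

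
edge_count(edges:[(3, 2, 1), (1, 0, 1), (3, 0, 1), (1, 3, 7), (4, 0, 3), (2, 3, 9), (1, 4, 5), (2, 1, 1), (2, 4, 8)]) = 9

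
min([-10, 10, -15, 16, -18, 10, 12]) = -18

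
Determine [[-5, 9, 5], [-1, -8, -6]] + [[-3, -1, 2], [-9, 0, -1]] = [[-8, 8, 7], [-10, -8, -7]]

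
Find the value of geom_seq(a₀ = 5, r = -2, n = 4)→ [5, -10, 20, -40]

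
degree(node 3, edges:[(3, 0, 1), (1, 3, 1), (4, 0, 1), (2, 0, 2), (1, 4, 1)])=incident: (3,0), (1,3)
= 2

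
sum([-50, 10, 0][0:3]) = slice → [-50, 10, 0]
(-50) + 10 + 0
= -40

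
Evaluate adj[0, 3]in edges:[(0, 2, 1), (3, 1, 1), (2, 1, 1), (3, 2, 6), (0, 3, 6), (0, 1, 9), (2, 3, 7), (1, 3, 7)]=6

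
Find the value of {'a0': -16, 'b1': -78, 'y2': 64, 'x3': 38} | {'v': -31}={'a0': -16, 'b1': -78, 'y2': 64, 'x3': 38, 'v': -31}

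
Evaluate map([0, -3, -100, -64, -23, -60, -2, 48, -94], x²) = (0)²=0, (-3)²=9, (-100)²=10000, (-64)²=4096, (-23)²=529, (-60)²=3600, (-2)²=4, (48)²=2304, (-94)²=8836
= [0, 9, 10000, 4096, 529, 3600, 4, 2304, 8836]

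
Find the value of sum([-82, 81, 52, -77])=(-82) + 81 + 52 + (-77)
= -26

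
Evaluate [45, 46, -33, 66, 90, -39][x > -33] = [45, 46, 66, 90]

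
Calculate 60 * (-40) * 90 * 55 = -11880000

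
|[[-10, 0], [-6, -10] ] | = (-10)*(-10) - (0)*(-6)
= 100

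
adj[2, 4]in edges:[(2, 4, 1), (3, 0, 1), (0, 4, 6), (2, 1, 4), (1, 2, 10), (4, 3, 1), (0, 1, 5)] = 1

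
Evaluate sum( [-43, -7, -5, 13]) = (-43) + (-7) + (-5) + 13
= -42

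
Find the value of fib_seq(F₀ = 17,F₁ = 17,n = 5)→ F_2 = F_1 + F_0 = 34
F_3 = F_2 + F_1 = 51
F_4 = F_3 + F_2 = 85
= [17, 17, 34, 51, 85]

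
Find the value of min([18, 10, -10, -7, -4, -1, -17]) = -17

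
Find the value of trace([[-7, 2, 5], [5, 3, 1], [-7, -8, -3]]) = -7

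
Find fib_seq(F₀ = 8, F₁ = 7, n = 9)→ [8, 7, 15, 22, 37, 59, 96, 155, 251]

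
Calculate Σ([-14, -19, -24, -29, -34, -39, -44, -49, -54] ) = -306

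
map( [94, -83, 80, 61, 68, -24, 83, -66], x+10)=[104, -73, 90, 71, 78, -14, 93, -56]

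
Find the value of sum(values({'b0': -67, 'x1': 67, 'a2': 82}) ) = 82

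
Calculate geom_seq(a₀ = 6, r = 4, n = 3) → a_0 = 6*4^0 = 6
a_1 = 6*4^1 = 24
a_2 = 6*4^2 = 96
= [6, 24, 96]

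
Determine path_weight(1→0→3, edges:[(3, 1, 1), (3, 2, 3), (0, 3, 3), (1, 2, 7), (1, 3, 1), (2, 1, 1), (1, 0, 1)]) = 4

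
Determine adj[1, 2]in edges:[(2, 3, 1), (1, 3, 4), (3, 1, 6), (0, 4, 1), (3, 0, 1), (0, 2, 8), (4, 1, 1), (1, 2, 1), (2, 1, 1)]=1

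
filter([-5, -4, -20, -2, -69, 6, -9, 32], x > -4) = [-2, 6, 32]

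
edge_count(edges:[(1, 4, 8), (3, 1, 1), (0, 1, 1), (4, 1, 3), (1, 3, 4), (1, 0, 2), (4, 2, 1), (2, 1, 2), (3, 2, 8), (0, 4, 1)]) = 10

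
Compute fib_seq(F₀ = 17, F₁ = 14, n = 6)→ F_2 = F_1 + F_0 = 31
F_3 = F_2 + F_1 = 45
F_4 = F_3 + F_2 = 76
...
= [17, 14, 31, 45, 76, 121]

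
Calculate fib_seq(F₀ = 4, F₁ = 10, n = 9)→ F_2 = F_1 + F_0 = 14
F_3 = F_2 + F_1 = 24
F_4 = F_3 + F_2 = 38
...
= [4, 10, 14, 24, 38, 62, 100, 162, 262]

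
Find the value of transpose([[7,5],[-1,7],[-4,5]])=[[7, -1, -4], [5, 7, 5]]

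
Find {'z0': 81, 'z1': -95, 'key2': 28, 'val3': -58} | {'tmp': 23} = {'z0': 81, 'z1': -95, 'key2': 28, 'val3': -58, 'tmp': 23}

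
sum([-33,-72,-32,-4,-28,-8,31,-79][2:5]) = -64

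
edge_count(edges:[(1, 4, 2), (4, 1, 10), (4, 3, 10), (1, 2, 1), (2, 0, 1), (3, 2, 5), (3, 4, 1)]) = 7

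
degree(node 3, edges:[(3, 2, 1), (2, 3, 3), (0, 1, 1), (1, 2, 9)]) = 2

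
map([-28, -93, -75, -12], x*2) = [-56, -186, -150, -24]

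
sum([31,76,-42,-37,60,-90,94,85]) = 31 + 76 + (-42) + (-37) + 60 + (-90) + 94 + 85
= 177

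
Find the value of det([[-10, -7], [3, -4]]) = (-10)*(-4) - (-7)*(3)
= 61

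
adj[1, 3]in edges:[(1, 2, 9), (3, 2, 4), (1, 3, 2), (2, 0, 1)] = 2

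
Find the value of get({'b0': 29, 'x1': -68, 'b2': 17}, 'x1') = -68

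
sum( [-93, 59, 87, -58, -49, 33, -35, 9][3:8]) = -100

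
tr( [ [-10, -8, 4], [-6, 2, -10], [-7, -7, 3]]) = diagonal: (-10) + 2 + 3
= -5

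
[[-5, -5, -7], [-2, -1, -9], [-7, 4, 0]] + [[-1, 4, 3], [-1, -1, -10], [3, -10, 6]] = [[-6, -1, -4], [-3, -2, -19], [-4, -6, 6]]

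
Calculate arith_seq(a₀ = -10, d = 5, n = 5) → a_0 = -10 + 0*5 = -10
a_1 = -10 + 1*5 = -5
a_2 = -10 + 2*5 = 0
...
= [-10, -5, 0, 5, 10]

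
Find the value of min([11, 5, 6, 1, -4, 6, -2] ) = -4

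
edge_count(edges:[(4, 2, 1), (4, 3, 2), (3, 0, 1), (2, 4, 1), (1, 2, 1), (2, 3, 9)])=6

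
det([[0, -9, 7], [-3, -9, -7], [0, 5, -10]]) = (1)*(0)*det([[-9, -7], [5, -10]]) + (-1)*(-9)*det([[-3, -7], [0, -10]]) + (1)*(7)*det([[-3, -9], [0, 5]])
= 0 + 270 + -105
= 165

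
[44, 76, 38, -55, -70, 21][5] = 21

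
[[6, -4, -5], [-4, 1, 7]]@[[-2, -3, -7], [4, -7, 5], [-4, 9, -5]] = C[0][0] = (6)*(-2) + (-4)*(4) + (-5)*(-4) = -8
C[0][1] = (6)*(-3) + (-4)*(-7) + (-5)*(9) = -35
C[0][2] = (6)*(-7) + (-4)*(5) + (-5)*(-5) = -37
C[1][0] = (-4)*(-2) + (1)*(4) + (7)*(-4) = -16
C[1][1] = (-4)*(-3) + (1)*(-7) + (7)*(9) = 68
C[1][2] = (-4)*(-7) + (1)*(5) + (7)*(-5) = -2
= [[-8, -35, -37], [-16, 68, -2]]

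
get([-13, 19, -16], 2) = -16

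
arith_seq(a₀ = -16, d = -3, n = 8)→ [-16, -19, -22, -25, -28, -31, -34, -37]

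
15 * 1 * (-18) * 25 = -6750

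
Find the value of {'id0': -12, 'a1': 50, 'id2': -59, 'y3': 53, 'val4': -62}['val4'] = -62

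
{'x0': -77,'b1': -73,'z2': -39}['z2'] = -39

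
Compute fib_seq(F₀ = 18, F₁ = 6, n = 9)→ F_2 = F_1 + F_0 = 24
F_3 = F_2 + F_1 = 30
F_4 = F_3 + F_2 = 54
...
= [18, 6, 24, 30, 54, 84, 138, 222, 360]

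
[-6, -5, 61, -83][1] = -5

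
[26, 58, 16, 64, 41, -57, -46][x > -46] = [26, 58, 16, 64, 41]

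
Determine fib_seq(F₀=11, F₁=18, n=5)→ F_2 = F_1 + F_0 = 29
F_3 = F_2 + F_1 = 47
F_4 = F_3 + F_2 = 76
= [11, 18, 29, 47, 76]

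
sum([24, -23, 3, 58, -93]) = -31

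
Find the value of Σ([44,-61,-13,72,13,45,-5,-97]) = 44 + (-61) + (-13) + 72 + 13 + 45 + (-5) + (-97)
= -2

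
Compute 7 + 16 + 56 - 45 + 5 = 39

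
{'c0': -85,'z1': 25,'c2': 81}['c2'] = 81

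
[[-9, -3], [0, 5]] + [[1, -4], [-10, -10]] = [[-8, -7], [-10, -5]]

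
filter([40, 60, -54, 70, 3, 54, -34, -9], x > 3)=keep x where x > 3: 40✓, 60✓, -54✗, 70✓, 3✗, 54✓, -34✗, -9✗
= [40, 60, 70, 54]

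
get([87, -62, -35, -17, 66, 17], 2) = -35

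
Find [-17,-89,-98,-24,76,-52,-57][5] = -52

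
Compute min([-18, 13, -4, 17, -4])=-18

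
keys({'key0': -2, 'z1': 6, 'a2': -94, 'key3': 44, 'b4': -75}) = ['key0', 'z1', 'a2', 'key3', 'b4']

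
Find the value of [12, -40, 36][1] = -40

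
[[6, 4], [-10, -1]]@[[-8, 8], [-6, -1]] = [[-72, 44], [86, -79]]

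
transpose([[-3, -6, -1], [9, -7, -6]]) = [[-3, 9], [-6, -7], [-1, -6]]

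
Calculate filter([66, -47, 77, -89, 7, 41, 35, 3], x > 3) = keep x where x > 3: 66✓, -47✗, 77✓, -89✗, 7✓, 41✓, 35✓, 3✗
= [66, 77, 7, 41, 35]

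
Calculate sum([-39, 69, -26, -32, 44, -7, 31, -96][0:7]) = slice → [-39, 69, -26, -32, 44, -7, 31]
(-39) + 69 + (-26) + (-32) + 44 + (-7) + 31
= 40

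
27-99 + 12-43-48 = -151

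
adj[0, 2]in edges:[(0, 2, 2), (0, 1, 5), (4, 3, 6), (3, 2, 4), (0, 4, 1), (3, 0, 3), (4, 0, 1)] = 2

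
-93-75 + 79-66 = -155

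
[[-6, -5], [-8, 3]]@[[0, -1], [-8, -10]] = C[0][0] = (-6)*(0) + (-5)*(-8) = 40
C[0][1] = (-6)*(-1) + (-5)*(-10) = 56
C[1][0] = (-8)*(0) + (3)*(-8) = -24
C[1][1] = (-8)*(-1) + (3)*(-10) = -22
= [[40, 56], [-24, -22]]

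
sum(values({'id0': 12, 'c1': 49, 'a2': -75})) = 12 + 49 + (-75)
= -14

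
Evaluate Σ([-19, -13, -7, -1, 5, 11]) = (-19) + (-13) + (-7) + (-1) + 5 + 11
= -24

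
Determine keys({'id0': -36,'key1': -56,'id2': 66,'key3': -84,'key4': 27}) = ['id0', 'key1', 'id2', 'key3', 'key4']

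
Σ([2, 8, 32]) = 2 + 8 + 32
= 42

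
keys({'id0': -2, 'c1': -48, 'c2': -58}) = ['id0', 'c1', 'c2']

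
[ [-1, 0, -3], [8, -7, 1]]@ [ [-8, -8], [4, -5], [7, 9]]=[[-13, -19], [-85, -20]]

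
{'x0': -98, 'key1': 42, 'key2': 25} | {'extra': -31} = {'x0': -98, 'key1': 42, 'key2': 25, 'extra': -31}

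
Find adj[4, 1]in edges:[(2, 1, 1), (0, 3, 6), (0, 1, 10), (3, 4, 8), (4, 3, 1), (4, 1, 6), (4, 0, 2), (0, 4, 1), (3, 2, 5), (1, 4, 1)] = 6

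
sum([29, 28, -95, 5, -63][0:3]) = -38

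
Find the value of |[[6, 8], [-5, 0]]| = (6)*(0) - (8)*(-5)
= 40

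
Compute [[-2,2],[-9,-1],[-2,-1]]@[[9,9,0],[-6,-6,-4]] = [[-30, -30, -8], [-75, -75, 4], [-12, -12, 4]]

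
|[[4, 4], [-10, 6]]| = 64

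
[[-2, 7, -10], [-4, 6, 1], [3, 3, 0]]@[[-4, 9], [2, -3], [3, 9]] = [[-8, -129], [31, -45], [-6, 18]]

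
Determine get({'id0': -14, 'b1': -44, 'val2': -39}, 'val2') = -39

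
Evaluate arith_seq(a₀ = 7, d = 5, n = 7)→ a_0 = 7 + 0*5 = 7
a_1 = 7 + 1*5 = 12
a_2 = 7 + 2*5 = 17
...
= [7, 12, 17, 22, 27, 32, 37]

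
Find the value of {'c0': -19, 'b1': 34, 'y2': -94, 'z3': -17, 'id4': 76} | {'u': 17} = {'c0': -19, 'b1': 34, 'y2': -94, 'z3': -17, 'id4': 76, 'u': 17}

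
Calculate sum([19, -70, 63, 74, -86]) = 0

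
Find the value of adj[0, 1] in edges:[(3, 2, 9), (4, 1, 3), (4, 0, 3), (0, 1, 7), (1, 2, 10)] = 7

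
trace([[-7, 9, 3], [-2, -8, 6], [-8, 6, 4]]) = diagonal: (-7) + (-8) + 4
= -11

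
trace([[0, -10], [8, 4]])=4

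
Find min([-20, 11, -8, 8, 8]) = -20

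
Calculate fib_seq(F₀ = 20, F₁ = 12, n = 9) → [20, 12, 32, 44, 76, 120, 196, 316, 512]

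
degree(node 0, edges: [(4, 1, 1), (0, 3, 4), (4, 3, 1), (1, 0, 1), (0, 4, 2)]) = incident: (0,3), (1,0), (0,4)
= 3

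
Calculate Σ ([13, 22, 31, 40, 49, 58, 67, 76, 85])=13 + 22 + 31 + 40 + 49 + 58 + 67 + 76 + 85
= 441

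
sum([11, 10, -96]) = 11 + 10 + (-96)
= -75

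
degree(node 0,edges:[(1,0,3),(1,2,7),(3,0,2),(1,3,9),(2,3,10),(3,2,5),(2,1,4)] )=2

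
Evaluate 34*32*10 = 10880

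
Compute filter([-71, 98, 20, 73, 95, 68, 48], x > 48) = keep x where x > 48: -71✗, 98✓, 20✗, 73✓, 95✓, 68✓, 48✗
= [98, 73, 95, 68]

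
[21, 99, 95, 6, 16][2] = 95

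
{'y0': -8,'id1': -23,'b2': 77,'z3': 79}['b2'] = 77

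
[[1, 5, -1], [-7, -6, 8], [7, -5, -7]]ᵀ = [[1, -7, 7], [5, -6, -5], [-1, 8, -7]]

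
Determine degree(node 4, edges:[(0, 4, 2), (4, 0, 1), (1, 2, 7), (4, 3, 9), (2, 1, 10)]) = 3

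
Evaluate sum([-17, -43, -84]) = -144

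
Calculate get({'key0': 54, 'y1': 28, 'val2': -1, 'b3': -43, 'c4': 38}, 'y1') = 28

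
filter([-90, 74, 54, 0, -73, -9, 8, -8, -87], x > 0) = keep x where x > 0: -90✗, 74✓, 54✓, 0✗, -73✗, -9✗, 8✓, -8✗, -87✗
= [74, 54, 8]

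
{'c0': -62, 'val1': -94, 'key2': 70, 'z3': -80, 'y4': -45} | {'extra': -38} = {'c0': -62, 'val1': -94, 'key2': 70, 'z3': -80, 'y4': -45, 'extra': -38}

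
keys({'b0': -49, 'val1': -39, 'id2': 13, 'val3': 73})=['b0', 'val1', 'id2', 'val3']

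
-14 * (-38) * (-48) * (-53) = 1353408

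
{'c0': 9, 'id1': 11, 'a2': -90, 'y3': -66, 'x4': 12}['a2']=-90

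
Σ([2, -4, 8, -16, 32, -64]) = 2 + -4 + 8 + -16 + 32 + -64
= -42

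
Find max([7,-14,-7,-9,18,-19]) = 18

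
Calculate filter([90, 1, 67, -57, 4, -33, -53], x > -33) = [90, 1, 67, 4]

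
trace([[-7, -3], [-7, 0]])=-7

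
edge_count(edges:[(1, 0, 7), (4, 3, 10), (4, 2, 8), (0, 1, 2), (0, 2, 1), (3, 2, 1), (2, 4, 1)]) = 7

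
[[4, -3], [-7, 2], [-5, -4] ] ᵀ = [[4, -7, -5], [-3, 2, -4]]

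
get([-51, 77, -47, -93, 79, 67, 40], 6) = 40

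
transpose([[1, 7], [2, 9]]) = [[1, 2], [7, 9]]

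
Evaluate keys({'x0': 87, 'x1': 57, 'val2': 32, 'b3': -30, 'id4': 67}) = ['x0', 'x1', 'val2', 'b3', 'id4']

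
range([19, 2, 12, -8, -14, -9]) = 33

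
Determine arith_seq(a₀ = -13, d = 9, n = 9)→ [-13, -4, 5, 14, 23, 32, 41, 50, 59]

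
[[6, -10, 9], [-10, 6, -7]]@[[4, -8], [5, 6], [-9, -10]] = [[-107, -198], [53, 186]]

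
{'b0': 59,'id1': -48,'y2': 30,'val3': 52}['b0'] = 59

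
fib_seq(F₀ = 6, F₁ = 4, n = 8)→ F_2 = F_1 + F_0 = 10
F_3 = F_2 + F_1 = 14
F_4 = F_3 + F_2 = 24
...
= [6, 4, 10, 14, 24, 38, 62, 100]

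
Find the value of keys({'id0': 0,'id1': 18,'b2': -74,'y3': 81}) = ['id0', 'id1', 'b2', 'y3']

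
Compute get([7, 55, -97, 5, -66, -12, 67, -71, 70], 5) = -12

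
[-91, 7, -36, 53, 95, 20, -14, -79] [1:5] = [7, -36, 53, 95]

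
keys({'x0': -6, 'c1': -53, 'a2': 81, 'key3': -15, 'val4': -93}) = ['x0', 'c1', 'a2', 'key3', 'val4']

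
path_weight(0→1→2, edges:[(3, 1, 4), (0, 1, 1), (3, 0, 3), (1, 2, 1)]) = 2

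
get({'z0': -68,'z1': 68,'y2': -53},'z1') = 68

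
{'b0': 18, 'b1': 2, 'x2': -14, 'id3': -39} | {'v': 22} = {'b0': 18, 'b1': 2, 'x2': -14, 'id3': -39, 'v': 22}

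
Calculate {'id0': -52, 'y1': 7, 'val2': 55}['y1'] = 7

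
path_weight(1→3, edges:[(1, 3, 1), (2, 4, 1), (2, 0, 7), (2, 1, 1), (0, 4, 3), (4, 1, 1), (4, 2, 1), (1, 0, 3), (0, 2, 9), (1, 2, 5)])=1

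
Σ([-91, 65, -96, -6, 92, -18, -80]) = -134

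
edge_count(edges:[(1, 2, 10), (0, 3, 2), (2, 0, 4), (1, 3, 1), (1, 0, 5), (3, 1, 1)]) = 6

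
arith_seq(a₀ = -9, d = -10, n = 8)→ a_0 = -9 + 0*-10 = -9
a_1 = -9 + 1*-10 = -19
a_2 = -9 + 2*-10 = -29
...
= [-9, -19, -29, -39, -49, -59, -69, -79]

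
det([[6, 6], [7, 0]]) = (6)*(0) - (6)*(7)
= -42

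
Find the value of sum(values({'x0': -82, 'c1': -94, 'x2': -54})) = -230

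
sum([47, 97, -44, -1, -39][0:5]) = 60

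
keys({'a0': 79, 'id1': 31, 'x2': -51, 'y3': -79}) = ['a0', 'id1', 'x2', 'y3']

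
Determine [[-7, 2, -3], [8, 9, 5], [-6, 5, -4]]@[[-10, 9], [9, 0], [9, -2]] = C[0][0] = (-7)*(-10) + (2)*(9) + (-3)*(9) = 61
C[0][1] = (-7)*(9) + (2)*(0) + (-3)*(-2) = -57
C[1][0] = (8)*(-10) + (9)*(9) + (5)*(9) = 46
C[1][1] = (8)*(9) + (9)*(0) + (5)*(-2) = 62
C[2][0] = (-6)*(-10) + (5)*(9) + (-4)*(9) = 69
C[2][1] = (-6)*(9) + (5)*(0) + (-4)*(-2) = -46
= [[61, -57], [46, 62], [69, -46]]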